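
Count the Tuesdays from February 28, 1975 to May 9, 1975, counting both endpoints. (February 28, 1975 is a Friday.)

February 28, 1975 is a Friday; the first Tuesday on or after it is March 4, 1975 (4 days later).
From March 4, 1975 to May 9, 1975: 27 + 30 + 9 = 66 days (rest of March, April, May).
66 ÷ 7 = 9 full weeks with remainder 3, so 9 more Tuesdays after the first → 10.

10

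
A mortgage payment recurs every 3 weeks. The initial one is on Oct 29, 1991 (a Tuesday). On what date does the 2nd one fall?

The 2nd occurrence is 1 interval after the first: 1 × 21 = 21 days after Oct 29, 1991.
Oct has 31 days — 2 days to the end of Oct leaves 19.
19 days into Nov → Nov 19, 1991.

Nov 19, 1991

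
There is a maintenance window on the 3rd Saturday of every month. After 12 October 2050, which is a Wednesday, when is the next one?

October 2050 starts on a Saturday; its first Saturday is the 1st, so the 3rd Saturday is the 15th — 15 October 2050.
15 October 2050 is after 12 October 2050, so that is the next one.

15 October 2050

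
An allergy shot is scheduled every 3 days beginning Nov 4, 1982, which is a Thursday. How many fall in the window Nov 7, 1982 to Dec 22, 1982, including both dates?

Occurrences land 3·i days after Nov 4, 1982 for i = 0, 1, 2, …
Nov 7, 1982 is 3 days after the start; 3 ÷ 3 = 1 remainder 0. First occurrence in the window: #2 on Nov 7, 1982 (1×3 = 3 days in).
Dec 22, 1982 is 48 days after the start; 48 ÷ 3 = 16 remainder 0. Last occurrence in the window: #17 on Dec 22, 1982.
Occurrences #2 through #17: 16 in total.

16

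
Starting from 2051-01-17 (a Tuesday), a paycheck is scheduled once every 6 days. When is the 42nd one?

2051-09-20

The 42nd occurrence is 41 intervals after the first: 41 × 6 = 246 days after 2051-01-17.
January has 31 days — 14 days to the end of January leaves 232.
February has 28 days (204 left).
March has 31 days (173 left).
April has 30 days (143 left).
May has 31 days (112 left).
June has 30 days (82 left).
July has 31 days (51 left).
August has 31 days (20 left).
20 days into September → 2051-09-20.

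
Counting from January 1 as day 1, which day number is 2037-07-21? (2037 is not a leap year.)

Days in months before July: 31 + 28 + 31 + 30 + 31 + 30 = 181.
Plus 21 days into July → day 202.

202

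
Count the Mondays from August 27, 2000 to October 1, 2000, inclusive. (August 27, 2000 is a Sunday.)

August 27, 2000 is a Sunday; the first Monday on or after it is August 28, 2000 (1 day later).
From August 28, 2000 to October 1, 2000: 3 + 30 + 1 = 34 days (rest of August, September, October).
34 ÷ 7 = 4 full weeks with remainder 6, so 4 more Mondays after the first → 5.

5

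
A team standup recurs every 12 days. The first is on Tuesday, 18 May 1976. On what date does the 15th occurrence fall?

2 November 1976

The 15th occurrence is 14 intervals after the first: 14 × 12 = 168 days after 18 May 1976.
May has 31 days — 13 days to the end of May leaves 155.
June has 30 days (125 left).
July has 31 days (94 left).
August has 31 days (63 left).
September has 30 days (33 left).
October has 31 days (2 left).
2 days into November → 2 November 1976.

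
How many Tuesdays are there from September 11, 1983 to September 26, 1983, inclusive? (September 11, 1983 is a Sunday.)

2

September 11, 1983 is a Sunday; the first Tuesday on or after it is September 13, 1983 (2 days later).
From September 13, 1983 to September 26, 1983 is 26 − 13 = 13 days.
13 ÷ 7 = 1 full weeks with remainder 6, so 1 more Tuesdays after the first → 2.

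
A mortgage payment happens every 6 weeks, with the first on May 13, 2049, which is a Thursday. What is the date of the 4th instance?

The 4th occurrence is 3 intervals after the first: 3 × 42 = 126 days after May 13, 2049.
May has 31 days — 18 days to the end of May leaves 108.
June has 30 days (78 left).
July has 31 days (47 left).
August has 31 days (16 left).
16 days into September → September 16, 2049.

September 16, 2049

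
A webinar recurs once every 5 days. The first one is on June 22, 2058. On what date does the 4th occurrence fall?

July 7, 2058

The 4th occurrence is 3 intervals after the first: 3 × 5 = 15 days after June 22, 2058.
June has 30 days — 8 days to the end of June leaves 7.
7 days into July → July 7, 2058.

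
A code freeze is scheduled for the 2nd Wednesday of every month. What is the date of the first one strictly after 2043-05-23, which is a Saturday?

May 2043 starts on a Friday; its first Wednesday is the 6th, so the 2nd Wednesday is the 13th — 2043-05-13.
That is not after 2043-05-23, so look at June 2043.
June 2043 starts on a Monday; its first Wednesday is the 3rd, so the 2nd Wednesday is the 10th — 2043-06-10.

2043-06-10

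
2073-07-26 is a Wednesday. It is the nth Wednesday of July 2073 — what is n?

4th

Day 26 falls in week ⌈26/7⌉ of the month.
Days 1–7 hold the 1st Wednesday, 8–14 the 2nd, 15–21 the 3rd, 22–28 the 4th, 29–31 the 5th.
26 is in the range for the 4th.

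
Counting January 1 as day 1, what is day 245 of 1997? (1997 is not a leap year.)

January has 31 days (245 − 31 = 214 remain).
February has 28 days (214 − 28 = 186 remain).
March has 31 days (186 − 31 = 155 remain).
April has 30 days (155 − 30 = 125 remain).
May has 31 days (125 − 31 = 94 remain).
June has 30 days (94 − 30 = 64 remain).
July has 31 days (64 − 31 = 33 remain).
August has 31 days (33 − 31 = 2 remain).
2 into September → September 2.

September 2, 1997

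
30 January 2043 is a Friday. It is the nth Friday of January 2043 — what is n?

5th

Day 30 falls in week ⌈30/7⌉ of the month.
Days 1–7 hold the 1st Friday, 8–14 the 2nd, 15–21 the 3rd, 22–28 the 4th, 29–31 the 5th.
30 is in the range for the 5th.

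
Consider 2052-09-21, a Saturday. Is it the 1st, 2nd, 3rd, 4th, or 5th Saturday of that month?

Day 21 falls in week ⌈21/7⌉ of the month.
Days 1–7 hold the 1st Saturday, 8–14 the 2nd, 15–21 the 3rd, 22–28 the 4th, 29–31 the 5th.
21 is in the range for the 3rd.

3rd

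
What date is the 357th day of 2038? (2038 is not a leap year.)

2038-12-23

January has 31 days (357 − 31 = 326 remain).
February has 28 days (326 − 28 = 298 remain).
March has 31 days (298 − 31 = 267 remain).
April has 30 days (267 − 30 = 237 remain).
May has 31 days (237 − 31 = 206 remain).
June has 30 days (206 − 30 = 176 remain).
July has 31 days (176 − 31 = 145 remain).
August has 31 days (145 − 31 = 114 remain).
September has 30 days (114 − 30 = 84 remain).
October has 31 days (84 − 31 = 53 remain).
November has 30 days (53 − 30 = 23 remain).
23 into December → December 23.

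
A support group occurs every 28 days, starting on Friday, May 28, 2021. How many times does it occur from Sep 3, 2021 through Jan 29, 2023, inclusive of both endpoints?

18

Occurrences land 28·i days after May 28, 2021 for i = 0, 1, 2, …
Sep 3, 2021 is 98 days after the start; 98 ÷ 28 = 3 remainder 14; since the remainder is 14, round up to i = 4. First occurrence in the window: #5 on Sep 17, 2021 (4×28 = 112 days in).
Jan 29, 2023 is 611 days after the start; 611 ÷ 28 = 21 remainder 23. Last occurrence in the window: #22 on Jan 6, 2023.
Occurrences #5 through #22: 18 in total.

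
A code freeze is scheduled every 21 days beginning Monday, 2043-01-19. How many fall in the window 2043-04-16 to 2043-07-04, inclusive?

3

Occurrences land 21·i days after 2043-01-19 for i = 0, 1, 2, …
2043-04-16 is 87 days after the start; 87 ÷ 21 = 4 remainder 3; since the remainder is 3, round up to i = 5. First occurrence in the window: #6 on 2043-05-04 (5×21 = 105 days in).
2043-07-04 is 166 days after the start; 166 ÷ 21 = 7 remainder 19. Last occurrence in the window: #8 on 2043-06-15.
Occurrences #6 through #8: 3 in total.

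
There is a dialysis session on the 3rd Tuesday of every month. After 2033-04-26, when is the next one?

2033-05-17

April 2033 starts on a Friday; its first Tuesday is the 5th, so the 3rd Tuesday is the 19th — 2033-04-19.
That is not after 2033-04-26, so look at May 2033.
May 2033 starts on a Sunday; its first Tuesday is the 3rd, so the 3rd Tuesday is the 17th — 2033-05-17.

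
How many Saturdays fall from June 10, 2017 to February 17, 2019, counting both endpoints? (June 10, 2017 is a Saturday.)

89

June 10, 2017 is a Saturday; the first Saturday on or after it is June 10, 2017.
From June 10, 2017 to February 17, 2019: 204 + 365 + 48 = 617 days (rest of 2017, 2018, to February 17, 2019 in 2019).
617 ÷ 7 = 88 full weeks with remainder 1, so 88 more Saturdays after the first → 89.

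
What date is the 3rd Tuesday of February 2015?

February 17, 2015

The first Tuesday of February 2015 is February 3.
The 3rd Tuesday is 2 weeks later: 3 + 14 = 17.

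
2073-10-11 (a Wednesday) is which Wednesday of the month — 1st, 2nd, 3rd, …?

2nd

Day 11 falls in week ⌈11/7⌉ of the month.
Days 1–7 hold the 1st Wednesday, 8–14 the 2nd, 15–21 the 3rd, 22–28 the 4th, 29–31 the 5th.
11 is in the range for the 2nd.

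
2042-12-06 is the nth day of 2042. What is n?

Days in months before December: 31 + 28 + 31 + 30 + 31 + 30 + 31 + 31 + 30 + 31 + 30 = 334.
Plus 6 days into December → day 340.

340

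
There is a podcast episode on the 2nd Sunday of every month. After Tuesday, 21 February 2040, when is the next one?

11 March 2040

February 2040 starts on a Wednesday; its first Sunday is the 5th, so the 2nd Sunday is the 12th — 12 February 2040.
That is not after 21 February 2040, so look at March 2040.
March 2040 starts on a Thursday; its first Sunday is the 4th, so the 2nd Sunday is the 11th — 11 March 2040.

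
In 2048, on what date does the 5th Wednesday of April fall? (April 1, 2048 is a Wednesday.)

April 2048 begins on a Wednesday, so the first Wednesday is April 1.
The 5th Wednesday is 4 weeks later: 1 + 28 = 29.

29 April 2048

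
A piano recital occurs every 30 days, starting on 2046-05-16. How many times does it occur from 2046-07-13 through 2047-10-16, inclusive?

16

Occurrences land 30·i days after 2046-05-16 for i = 0, 1, 2, …
2046-07-13 is 58 days after the start; 58 ÷ 30 = 1 remainder 28; since the remainder is 28, round up to i = 2. First occurrence in the window: #3 on 2046-07-15 (2×30 = 60 days in).
2047-10-16 is 518 days after the start; 518 ÷ 30 = 17 remainder 8. Last occurrence in the window: #18 on 2047-10-08.
Occurrences #3 through #18: 16 in total.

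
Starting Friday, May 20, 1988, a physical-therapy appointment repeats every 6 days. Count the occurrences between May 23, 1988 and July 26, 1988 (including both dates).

11

Occurrences land 6·i days after May 20, 1988 for i = 0, 1, 2, …
May 23, 1988 is 3 days after the start; 3 ÷ 6 = 0 remainder 3; since the remainder is 3, round up to i = 1. First occurrence in the window: #2 on May 26, 1988 (1×6 = 6 days in).
July 26, 1988 is 67 days after the start; 67 ÷ 6 = 11 remainder 1. Last occurrence in the window: #12 on July 25, 1988.
Occurrences #2 through #12: 11 in total.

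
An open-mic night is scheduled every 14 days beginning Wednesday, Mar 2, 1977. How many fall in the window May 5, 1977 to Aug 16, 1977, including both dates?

Occurrences land 14·i days after Mar 2, 1977 for i = 0, 1, 2, …
May 5, 1977 is 64 days after the start; 64 ÷ 14 = 4 remainder 8; since the remainder is 8, round up to i = 5. First occurrence in the window: #6 on May 11, 1977 (5×14 = 70 days in).
Aug 16, 1977 is 167 days after the start; 167 ÷ 14 = 11 remainder 13. Last occurrence in the window: #12 on Aug 3, 1977.
Occurrences #6 through #12: 7 in total.

7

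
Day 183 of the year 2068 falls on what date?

2068-07-01

January has 31 days (183 − 31 = 152 remain).
February has 29 days (152 − 29 = 123 remain).
March has 31 days (123 − 31 = 92 remain).
April has 30 days (92 − 30 = 62 remain).
May has 31 days (62 − 31 = 31 remain).
June has 30 days (31 − 30 = 1 remain).
1 into July → July 1.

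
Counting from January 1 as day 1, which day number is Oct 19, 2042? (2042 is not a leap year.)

Days in months before Oct: 31 + 28 + 31 + 30 + 31 + 30 + 31 + 31 + 30 = 273.
Plus 19 days into Oct → day 292.

292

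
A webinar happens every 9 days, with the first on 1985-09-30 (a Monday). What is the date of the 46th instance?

1986-11-09

The 46th occurrence is 45 intervals after the first: 45 × 9 = 405 days after 1985-09-30.
September has 30 days — 0 days to the end of September leaves 405.
From end of September to end of 1985 is 92 days (313 left).
January has 31 days (282 left).
February has 28 days (254 left).
March has 31 days (223 left).
April has 30 days (193 left).
May has 31 days (162 left).
June has 30 days (132 left).
July has 31 days (101 left).
August has 31 days (70 left).
September has 30 days (40 left).
October has 31 days (9 left).
9 days into November → 1986-11-09.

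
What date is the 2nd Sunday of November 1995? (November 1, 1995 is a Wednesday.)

November 1995 begins on a Wednesday, so the first Sunday is November 5 (4 days later).
The 2nd Sunday is 1 weeks later: 5 + 7 = 12.

November 12, 1995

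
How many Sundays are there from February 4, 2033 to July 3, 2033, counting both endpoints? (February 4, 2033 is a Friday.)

February 4, 2033 is a Friday; the first Sunday on or after it is February 6, 2033 (2 days later).
From February 6, 2033 to July 3, 2033: 22 + 31 + 30 + 31 + 30 + 3 = 147 days (rest of February, March, April, May, June, July).
147 ÷ 7 = 21 full weeks with remainder 0, so 21 more Sundays after the first → 22.

22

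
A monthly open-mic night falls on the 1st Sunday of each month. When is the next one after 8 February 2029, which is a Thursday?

February 2029 starts on a Thursday, so its 1st Sunday is 4 February 2029 (3 days in).
That is not after 8 February 2029, so look at March 2029.
March 2029 starts on a Thursday, so its 1st Sunday is 4 March 2029 (3 days in).

4 March 2029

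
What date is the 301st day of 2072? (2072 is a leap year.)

Oct 27, 2072

Jan has 31 days (301 − 31 = 270 remain).
Feb has 29 days (270 − 29 = 241 remain).
Mar has 31 days (241 − 31 = 210 remain).
Apr has 30 days (210 − 30 = 180 remain).
May has 31 days (180 − 31 = 149 remain).
Jun has 30 days (149 − 30 = 119 remain).
Jul has 31 days (119 − 31 = 88 remain).
Aug has 31 days (88 − 31 = 57 remain).
Sep has 30 days (57 − 30 = 27 remain).
27 into Oct → Oct 27.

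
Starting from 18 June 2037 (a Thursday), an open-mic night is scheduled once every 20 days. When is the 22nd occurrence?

12 August 2038

The 22nd occurrence is 21 intervals after the first: 21 × 20 = 420 days after 18 June 2037.
June has 30 days — 12 days to the end of June leaves 408.
From end of June to end of 2037 is 184 days (224 left).
January has 31 days (193 left).
February has 28 days (165 left).
March has 31 days (134 left).
April has 30 days (104 left).
May has 31 days (73 left).
June has 30 days (43 left).
July has 31 days (12 left).
12 days into August → 12 August 2038.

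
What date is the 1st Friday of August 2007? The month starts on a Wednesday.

August 3, 2007

August 2007 begins on a Wednesday, so the first Friday is August 3 (2 days later).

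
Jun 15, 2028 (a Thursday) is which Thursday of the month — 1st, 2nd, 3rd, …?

Day 15 falls in week ⌈15/7⌉ of the month.
Days 1–7 hold the 1st Thursday, 8–14 the 2nd, 15–21 the 3rd, 22–28 the 4th, 29–31 the 5th.
15 is in the range for the 3rd.

3rd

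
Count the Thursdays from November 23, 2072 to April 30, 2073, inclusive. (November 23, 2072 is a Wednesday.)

23

November 23, 2072 is a Wednesday; the first Thursday on or after it is November 24, 2072 (1 day later).
From November 24, 2072 to April 30, 2073: 6 + 31 + 31 + 28 + 31 + 30 = 157 days (rest of November, December, January, February, March, April).
157 ÷ 7 = 22 full weeks with remainder 3, so 22 more Thursdays after the first → 23.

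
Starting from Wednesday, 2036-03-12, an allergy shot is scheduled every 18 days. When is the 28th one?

The 28th occurrence is 27 intervals after the first: 27 × 18 = 486 days after 2036-03-12.
March has 31 days — 19 days to the end of March leaves 467.
From end of March to end of 2036 is 275 days (192 left).
January has 31 days (161 left).
February has 28 days (133 left).
March has 31 days (102 left).
April has 30 days (72 left).
May has 31 days (41 left).
June has 30 days (11 left).
11 days into July → 2037-07-11.

2037-07-11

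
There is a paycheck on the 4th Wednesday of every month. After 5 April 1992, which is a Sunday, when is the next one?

April 1992 starts on a Wednesday; its first Wednesday is the 1st, so the 4th Wednesday is the 22nd — 22 April 1992.
22 April 1992 is after 5 April 1992, so that is the next one.

22 April 1992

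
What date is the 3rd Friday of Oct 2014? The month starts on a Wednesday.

Oct 17, 2014

Oct 2014 begins on a Wednesday, so the first Friday is Oct 3 (2 days later).
The 3rd Friday is 2 weeks later: 3 + 14 = 17.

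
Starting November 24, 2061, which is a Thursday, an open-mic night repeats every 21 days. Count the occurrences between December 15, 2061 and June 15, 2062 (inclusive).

9

Occurrences land 21·i days after November 24, 2061 for i = 0, 1, 2, …
December 15, 2061 is 21 days after the start; 21 ÷ 21 = 1 remainder 0. First occurrence in the window: #2 on December 15, 2061 (1×21 = 21 days in).
June 15, 2062 is 203 days after the start; 203 ÷ 21 = 9 remainder 14. Last occurrence in the window: #10 on June 1, 2062.
Occurrences #2 through #10: 9 in total.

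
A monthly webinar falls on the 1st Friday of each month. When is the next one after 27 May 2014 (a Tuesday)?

May 2014 starts on a Thursday, so its 1st Friday is 2 May 2014 (1 day in).
That is not after 27 May 2014, so look at June 2014.
June 2014 starts on a Sunday, so its 1st Friday is 6 June 2014 (5 days in).

6 June 2014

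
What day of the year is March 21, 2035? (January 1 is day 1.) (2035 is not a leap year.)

80

Days in months before March: 31 + 28 = 59.
Plus 21 days into March → day 80.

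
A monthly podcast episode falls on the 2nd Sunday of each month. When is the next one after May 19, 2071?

May 2071 starts on a Friday; its first Sunday is the 3rd, so the 2nd Sunday is the 10th — May 10, 2071.
That is not after May 19, 2071, so look at June 2071.
June 2071 starts on a Monday; its first Sunday is the 7th, so the 2nd Sunday is the 14th — June 14, 2071.

June 14, 2071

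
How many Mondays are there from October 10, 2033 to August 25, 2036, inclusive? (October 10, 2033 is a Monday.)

151

October 10, 2033 is a Monday; the first Monday on or after it is October 10, 2033.
From October 10, 2033 to August 25, 2036: 82 + 365 + 365 + 238 = 1050 days (rest of 2033, 2034, 2035, to August 25, 2036 in 2036).
1050 ÷ 7 = 150 full weeks with remainder 0, so 150 more Mondays after the first → 151.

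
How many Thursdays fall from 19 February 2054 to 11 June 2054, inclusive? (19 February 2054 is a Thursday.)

19 February 2054 is a Thursday; the first Thursday on or after it is 19 February 2054.
From 19 February 2054 to 11 June 2054: 9 + 31 + 30 + 31 + 11 = 112 days (rest of February, March, April, May, June).
112 ÷ 7 = 16 full weeks with remainder 0, so 16 more Thursdays after the first → 17.

17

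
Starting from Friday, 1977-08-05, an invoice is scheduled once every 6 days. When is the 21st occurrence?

1977-12-03

The 21st occurrence is 20 intervals after the first: 20 × 6 = 120 days after 1977-08-05.
August has 31 days — 26 days to the end of August leaves 94.
September has 30 days (64 left).
October has 31 days (33 left).
November has 30 days (3 left).
3 days into December → 1977-12-03.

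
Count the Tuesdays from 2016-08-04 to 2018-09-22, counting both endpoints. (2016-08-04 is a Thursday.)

2016-08-04 is a Thursday; the first Tuesday on or after it is 2016-08-09 (5 days later).
From 2016-08-09 to 2018-09-22: 144 + 365 + 265 = 774 days (rest of 2016, 2017, to 2018-09-22 in 2018).
774 ÷ 7 = 110 full weeks with remainder 4, so 110 more Tuesdays after the first → 111.

111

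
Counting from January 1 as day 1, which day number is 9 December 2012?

344

Days in months before December: 31 + 29 + 31 + 30 + 31 + 30 + 31 + 31 + 30 + 31 + 30 = 335.
Plus 9 days into December → day 344.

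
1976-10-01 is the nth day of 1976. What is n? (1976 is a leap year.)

Days in months before October: 31 + 29 + 31 + 30 + 31 + 30 + 31 + 31 + 30 = 274.
Plus 1 day into October → day 275.

275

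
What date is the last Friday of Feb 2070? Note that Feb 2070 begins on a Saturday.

Feb 28, 2070

Feb 2070 begins on a Saturday, so the first Friday is Feb 7 (6 days later).
Feb 2070 has 28 days. Adding weeks: 7, 14, 21, 28 — the last one ≤ 28 is the 28th.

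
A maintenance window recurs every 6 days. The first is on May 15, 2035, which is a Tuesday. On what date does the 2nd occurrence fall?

May 21, 2035

The 2nd occurrence is 1 interval after the first: 1 × 6 = 6 days after May 15, 2035.
6 days later is May 21, 2035.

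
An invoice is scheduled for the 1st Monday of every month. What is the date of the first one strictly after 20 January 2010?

January 2010 starts on a Friday, so its 1st Monday is 4 January 2010 (3 days in).
That is not after 20 January 2010, so look at February 2010.
February 2010 starts on a Monday, so its 1st Monday is 1 February 2010.

1 February 2010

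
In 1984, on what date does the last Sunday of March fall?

March 1984 begins on a Thursday, so the first Sunday is March 4 (3 days later).
March 1984 has 31 days. Adding weeks: 4, 11, 18, 25 — the last one ≤ 31 is the 25th.

1984-03-25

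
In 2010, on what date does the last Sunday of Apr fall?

Apr 25, 2010

The first Sunday of Apr 2010 is Apr 4.
Apr 2010 has 30 days. Adding weeks: 4, 11, 18, 25 — the last one ≤ 30 is the 25th.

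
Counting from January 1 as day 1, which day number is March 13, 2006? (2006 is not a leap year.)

72

Days in months before March: 31 + 28 = 59.
Plus 13 days into March → day 72.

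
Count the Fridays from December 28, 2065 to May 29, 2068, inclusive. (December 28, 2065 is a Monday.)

December 28, 2065 is a Monday; the first Friday on or after it is January 1, 2066 (4 days later).
From January 1, 2066 to May 29, 2068: 364 + 365 + 150 = 879 days (rest of 2066, 2067, to May 29, 2068 in 2068).
879 ÷ 7 = 125 full weeks with remainder 4, so 125 more Fridays after the first → 126.

126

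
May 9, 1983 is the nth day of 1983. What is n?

129

Days in months before May: 31 + 28 + 31 + 30 = 120.
Plus 9 days into May → day 129.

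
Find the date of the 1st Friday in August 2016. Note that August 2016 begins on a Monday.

August 2016 begins on a Monday, so the first Friday is August 5 (4 days later).

5 August 2016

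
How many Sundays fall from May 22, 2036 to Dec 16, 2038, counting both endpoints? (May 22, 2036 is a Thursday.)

134

May 22, 2036 is a Thursday; the first Sunday on or after it is May 25, 2036 (3 days later).
From May 25, 2036 to Dec 16, 2038: 220 + 365 + 350 = 935 days (rest of 2036, 2037, to Dec 16, 2038 in 2038).
935 ÷ 7 = 133 full weeks with remainder 4, so 133 more Sundays after the first → 134.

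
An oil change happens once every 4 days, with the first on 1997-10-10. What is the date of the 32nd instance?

The 32nd occurrence is 31 intervals after the first: 31 × 4 = 124 days after 1997-10-10.
October has 31 days — 21 days to the end of October leaves 103.
November has 30 days (73 left).
December has 31 days (42 left).
January has 31 days (11 left).
11 days into February → 1998-02-11.

1998-02-11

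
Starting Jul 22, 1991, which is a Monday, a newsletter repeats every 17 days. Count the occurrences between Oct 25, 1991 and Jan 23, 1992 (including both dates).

5

Occurrences land 17·i days after Jul 22, 1991 for i = 0, 1, 2, …
Oct 25, 1991 is 95 days after the start; 95 ÷ 17 = 5 remainder 10; since the remainder is 10, round up to i = 6. First occurrence in the window: #7 on Nov 1, 1991 (6×17 = 102 days in).
Jan 23, 1992 is 185 days after the start; 185 ÷ 17 = 10 remainder 15. Last occurrence in the window: #11 on Jan 8, 1992.
Occurrences #7 through #11: 5 in total.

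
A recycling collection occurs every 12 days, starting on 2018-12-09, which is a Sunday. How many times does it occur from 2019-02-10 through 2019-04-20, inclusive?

6

Occurrences land 12·i days after 2018-12-09 for i = 0, 1, 2, …
2019-02-10 is 63 days after the start; 63 ÷ 12 = 5 remainder 3; since the remainder is 3, round up to i = 6. First occurrence in the window: #7 on 2019-02-19 (6×12 = 72 days in).
2019-04-20 is 132 days after the start; 132 ÷ 12 = 11 remainder 0. Last occurrence in the window: #12 on 2019-04-20.
Occurrences #7 through #12: 6 in total.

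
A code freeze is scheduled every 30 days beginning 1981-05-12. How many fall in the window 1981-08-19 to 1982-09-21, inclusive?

Occurrences land 30·i days after 1981-05-12 for i = 0, 1, 2, …
1981-08-19 is 99 days after the start; 99 ÷ 30 = 3 remainder 9; since the remainder is 9, round up to i = 4. First occurrence in the window: #5 on 1981-09-09 (4×30 = 120 days in).
1982-09-21 is 497 days after the start; 497 ÷ 30 = 16 remainder 17. Last occurrence in the window: #17 on 1982-09-04.
Occurrences #5 through #17: 13 in total.

13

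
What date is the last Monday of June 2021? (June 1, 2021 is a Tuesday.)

June 2021 begins on a Tuesday, so the first Monday is June 7 (6 days later).
June 2021 has 30 days. Adding weeks: 7, 14, 21, 28 — the last one ≤ 30 is the 28th.

June 28, 2021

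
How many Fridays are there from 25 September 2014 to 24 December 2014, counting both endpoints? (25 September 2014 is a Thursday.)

13

25 September 2014 is a Thursday; the first Friday on or after it is 26 September 2014 (1 day later).
From 26 September 2014 to 24 December 2014: 4 + 31 + 30 + 24 = 89 days (rest of September, October, November, December).
89 ÷ 7 = 12 full weeks with remainder 5, so 12 more Fridays after the first → 13.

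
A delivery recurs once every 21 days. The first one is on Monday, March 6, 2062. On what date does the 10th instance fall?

September 11, 2062

The 10th occurrence is 9 intervals after the first: 9 × 21 = 189 days after March 6, 2062.
March has 31 days — 25 days to the end of March leaves 164.
April has 30 days (134 left).
May has 31 days (103 left).
June has 30 days (73 left).
July has 31 days (42 left).
August has 31 days (11 left).
11 days into September → September 11, 2062.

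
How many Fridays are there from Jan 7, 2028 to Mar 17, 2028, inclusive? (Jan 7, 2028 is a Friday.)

Jan 7, 2028 is a Friday; the first Friday on or after it is Jan 7, 2028.
From Jan 7, 2028 to Mar 17, 2028: 24 + 29 + 17 = 70 days (rest of Jan, Feb, Mar).
70 ÷ 7 = 10 full weeks with remainder 0, so 10 more Fridays after the first → 11.

11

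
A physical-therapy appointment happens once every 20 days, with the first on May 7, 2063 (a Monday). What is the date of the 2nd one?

May 27, 2063

The 2nd occurrence is 1 interval after the first: 1 × 20 = 20 days after May 7, 2063.
20 days later is May 27, 2063.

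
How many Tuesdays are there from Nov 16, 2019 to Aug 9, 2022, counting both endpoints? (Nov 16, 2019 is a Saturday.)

143

Nov 16, 2019 is a Saturday; the first Tuesday on or after it is Nov 19, 2019 (3 days later).
From Nov 19, 2019 to Aug 9, 2022: 42 + 366 + 365 + 221 = 994 days (rest of 2019, 2020, 2021, to Aug 9, 2022 in 2022).
994 ÷ 7 = 142 full weeks with remainder 0, so 142 more Tuesdays after the first → 143.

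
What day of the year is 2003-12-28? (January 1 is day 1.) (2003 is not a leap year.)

362

Days in months before December: 31 + 28 + 31 + 30 + 31 + 30 + 31 + 31 + 30 + 31 + 30 = 334.
Plus 28 days into December → day 362.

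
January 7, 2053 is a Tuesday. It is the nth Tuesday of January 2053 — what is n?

1st

Day 7 falls in week ⌈7/7⌉ of the month.
Days 1–7 hold the 1st Tuesday, 8–14 the 2nd, 15–21 the 3rd, 22–28 the 4th, 29–31 the 5th.
7 is in the range for the 1st.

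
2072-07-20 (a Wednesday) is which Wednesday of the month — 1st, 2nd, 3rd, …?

3rd

Day 20 falls in week ⌈20/7⌉ of the month.
Days 1–7 hold the 1st Wednesday, 8–14 the 2nd, 15–21 the 3rd, 22–28 the 4th, 29–31 the 5th.
20 is in the range for the 3rd.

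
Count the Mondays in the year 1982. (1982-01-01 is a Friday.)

1982-01-01 is a Friday; the first Monday on or after it is 1982-01-04 (3 days later).
From 1982-01-04 to 1982-12-31: 27 + 28 + 31 + 30 + 31 + 30 + 31 + 31 + 30 + 31 + 30 + 31 = 361 days (rest of January, February, March, April, May, June, July, August, September, October, November, December).
361 ÷ 7 = 51 full weeks with remainder 4, so 51 more Mondays after the first → 52.

52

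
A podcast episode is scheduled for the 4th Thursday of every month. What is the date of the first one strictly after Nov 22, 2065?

Nov 2065 starts on a Sunday; its first Thursday is the 5th, so the 4th Thursday is the 26th — Nov 26, 2065.
Nov 26, 2065 is after Nov 22, 2065, so that is the next one.

Nov 26, 2065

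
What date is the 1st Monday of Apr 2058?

Apr 2058 begins on a Monday, so the first Monday is Apr 1.

Apr 1, 2058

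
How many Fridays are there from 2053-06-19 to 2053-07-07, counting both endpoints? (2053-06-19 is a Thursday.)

2053-06-19 is a Thursday; the first Friday on or after it is 2053-06-20 (1 day later).
From 2053-06-20 to 2053-07-07: 10 + 7 = 17 days (rest of June, July).
17 ÷ 7 = 2 full weeks with remainder 3, so 2 more Fridays after the first → 3.

3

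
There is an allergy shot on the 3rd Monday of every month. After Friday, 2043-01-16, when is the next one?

2043-01-19

January 2043 starts on a Thursday; its first Monday is the 5th, so the 3rd Monday is the 19th — 2043-01-19.
2043-01-19 is after 2043-01-16, so that is the next one.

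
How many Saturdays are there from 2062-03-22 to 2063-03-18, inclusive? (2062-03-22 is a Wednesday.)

52

2062-03-22 is a Wednesday; the first Saturday on or after it is 2062-03-25 (3 days later).
From 2062-03-25 to 2063-03-18: 281 + 77 = 358 days (rest of 2062, to 2063-03-18 in 2063).
358 ÷ 7 = 51 full weeks with remainder 1, so 51 more Saturdays after the first → 52.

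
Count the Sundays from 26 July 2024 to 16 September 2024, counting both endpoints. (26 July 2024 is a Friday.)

8

26 July 2024 is a Friday; the first Sunday on or after it is 28 July 2024 (2 days later).
From 28 July 2024 to 16 September 2024: 3 + 31 + 16 = 50 days (rest of July, August, September).
50 ÷ 7 = 7 full weeks with remainder 1, so 7 more Sundays after the first → 8.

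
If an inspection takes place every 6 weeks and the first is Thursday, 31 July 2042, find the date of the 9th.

The 9th occurrence is 8 intervals after the first: 8 × 42 = 336 days after 31 July 2042.
July has 31 days — 0 days to the end of July leaves 336.
August has 31 days (305 left).
September has 30 days (275 left).
October has 31 days (244 left).
November has 30 days (214 left).
December has 31 days (183 left).
January has 31 days (152 left).
February has 28 days (124 left).
March has 31 days (93 left).
April has 30 days (63 left).
May has 31 days (32 left).
June has 30 days (2 left).
2 days into July → 2 July 2043.

2 July 2043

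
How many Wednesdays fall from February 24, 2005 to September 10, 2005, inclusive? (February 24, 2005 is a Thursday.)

28

February 24, 2005 is a Thursday; the first Wednesday on or after it is March 2, 2005 (6 days later).
From March 2, 2005 to September 10, 2005: 29 + 30 + 31 + 30 + 31 + 31 + 10 = 192 days (rest of March, April, May, June, July, August, September).
192 ÷ 7 = 27 full weeks with remainder 3, so 27 more Wednesdays after the first → 28.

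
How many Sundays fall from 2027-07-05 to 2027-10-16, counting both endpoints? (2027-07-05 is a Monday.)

14

2027-07-05 is a Monday; the first Sunday on or after it is 2027-07-11 (6 days later).
From 2027-07-11 to 2027-10-16: 20 + 31 + 30 + 16 = 97 days (rest of July, August, September, October).
97 ÷ 7 = 13 full weeks with remainder 6, so 13 more Sundays after the first → 14.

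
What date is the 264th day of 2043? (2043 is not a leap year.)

September 21, 2043

January has 31 days (264 − 31 = 233 remain).
February has 28 days (233 − 28 = 205 remain).
March has 31 days (205 − 31 = 174 remain).
April has 30 days (174 − 30 = 144 remain).
May has 31 days (144 − 31 = 113 remain).
June has 30 days (113 − 30 = 83 remain).
July has 31 days (83 − 31 = 52 remain).
August has 31 days (52 − 31 = 21 remain).
21 into September → September 21.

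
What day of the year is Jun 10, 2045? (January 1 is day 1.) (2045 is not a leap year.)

161

Days in months before Jun: 31 + 28 + 31 + 30 + 31 = 151.
Plus 10 days into Jun → day 161.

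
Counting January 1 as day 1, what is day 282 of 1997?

January has 31 days (282 − 31 = 251 remain).
February has 28 days (251 − 28 = 223 remain).
March has 31 days (223 − 31 = 192 remain).
April has 30 days (192 − 30 = 162 remain).
May has 31 days (162 − 31 = 131 remain).
June has 30 days (131 − 30 = 101 remain).
July has 31 days (101 − 31 = 70 remain).
August has 31 days (70 − 31 = 39 remain).
September has 30 days (39 − 30 = 9 remain).
9 into October → October 9.

9 October 1997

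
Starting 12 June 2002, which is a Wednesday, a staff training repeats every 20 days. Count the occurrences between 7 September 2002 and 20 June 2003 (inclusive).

14

Occurrences land 20·i days after 12 June 2002 for i = 0, 1, 2, …
7 September 2002 is 87 days after the start; 87 ÷ 20 = 4 remainder 7; since the remainder is 7, round up to i = 5. First occurrence in the window: #6 on 20 September 2002 (5×20 = 100 days in).
20 June 2003 is 373 days after the start; 373 ÷ 20 = 18 remainder 13. Last occurrence in the window: #19 on 7 June 2003.
Occurrences #6 through #19: 14 in total.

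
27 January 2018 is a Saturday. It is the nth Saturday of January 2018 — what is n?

Day 27 falls in week ⌈27/7⌉ of the month.
Days 1–7 hold the 1st Saturday, 8–14 the 2nd, 15–21 the 3rd, 22–28 the 4th, 29–31 the 5th.
27 is in the range for the 4th.

4th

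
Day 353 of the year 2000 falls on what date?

January has 31 days (353 − 31 = 322 remain).
February has 29 days (322 − 29 = 293 remain).
March has 31 days (293 − 31 = 262 remain).
April has 30 days (262 − 30 = 232 remain).
May has 31 days (232 − 31 = 201 remain).
June has 30 days (201 − 30 = 171 remain).
July has 31 days (171 − 31 = 140 remain).
August has 31 days (140 − 31 = 109 remain).
September has 30 days (109 − 30 = 79 remain).
October has 31 days (79 − 31 = 48 remain).
November has 30 days (48 − 30 = 18 remain).
18 into December → December 18.

18 December 2000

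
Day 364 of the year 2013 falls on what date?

Jan has 31 days (364 − 31 = 333 remain).
Feb has 28 days (333 − 28 = 305 remain).
Mar has 31 days (305 − 31 = 274 remain).
Apr has 30 days (274 − 30 = 244 remain).
May has 31 days (244 − 31 = 213 remain).
Jun has 30 days (213 − 30 = 183 remain).
Jul has 31 days (183 − 31 = 152 remain).
Aug has 31 days (152 − 31 = 121 remain).
Sep has 30 days (121 − 30 = 91 remain).
Oct has 31 days (91 − 31 = 60 remain).
Nov has 30 days (60 − 30 = 30 remain).
30 into Dec → Dec 30.

Dec 30, 2013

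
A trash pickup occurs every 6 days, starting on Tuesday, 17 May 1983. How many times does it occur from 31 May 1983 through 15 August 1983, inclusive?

13

Occurrences land 6·i days after 17 May 1983 for i = 0, 1, 2, …
31 May 1983 is 14 days after the start; 14 ÷ 6 = 2 remainder 2; since the remainder is 2, round up to i = 3. First occurrence in the window: #4 on 4 June 1983 (3×6 = 18 days in).
15 August 1983 is 90 days after the start; 90 ÷ 6 = 15 remainder 0. Last occurrence in the window: #16 on 15 August 1983.
Occurrences #4 through #16: 13 in total.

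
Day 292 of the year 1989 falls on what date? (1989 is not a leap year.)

October 19, 1989

January has 31 days (292 − 31 = 261 remain).
February has 28 days (261 − 28 = 233 remain).
March has 31 days (233 − 31 = 202 remain).
April has 30 days (202 − 30 = 172 remain).
May has 31 days (172 − 31 = 141 remain).
June has 30 days (141 − 30 = 111 remain).
July has 31 days (111 − 31 = 80 remain).
August has 31 days (80 − 31 = 49 remain).
September has 30 days (49 − 30 = 19 remain).
19 into October → October 19.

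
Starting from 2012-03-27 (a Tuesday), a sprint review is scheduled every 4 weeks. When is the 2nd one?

The 2nd occurrence is 1 interval after the first: 1 × 28 = 28 days after 2012-03-27.
March has 31 days — 4 days to the end of March leaves 24.
24 days into April → 2012-04-24.

2012-04-24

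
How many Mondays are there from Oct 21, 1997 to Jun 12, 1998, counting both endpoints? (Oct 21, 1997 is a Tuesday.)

Oct 21, 1997 is a Tuesday; the first Monday on or after it is Oct 27, 1997 (6 days later).
From Oct 27, 1997 to Jun 12, 1998: 4 + 30 + 31 + 31 + 28 + 31 + 30 + 31 + 12 = 228 days (rest of Oct, Nov, Dec, Jan, Feb, Mar, Apr, May, Jun).
228 ÷ 7 = 32 full weeks with remainder 4, so 32 more Mondays after the first → 33.

33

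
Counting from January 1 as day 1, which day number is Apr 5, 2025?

Days in months before Apr: 31 + 28 + 31 = 90.
Plus 5 days into Apr → day 95.

95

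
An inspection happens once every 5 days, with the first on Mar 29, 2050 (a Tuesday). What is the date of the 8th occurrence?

May 3, 2050

The 8th occurrence is 7 intervals after the first: 7 × 5 = 35 days after Mar 29, 2050.
Mar has 31 days — 2 days to the end of Mar leaves 33.
Apr has 30 days (3 left).
3 days into May → May 3, 2050.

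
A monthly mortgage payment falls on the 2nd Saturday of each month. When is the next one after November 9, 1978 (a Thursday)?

November 1978 starts on a Wednesday; its first Saturday is the 4th, so the 2nd Saturday is the 11th — November 11, 1978.
November 11, 1978 is after November 9, 1978, so that is the next one.

November 11, 1978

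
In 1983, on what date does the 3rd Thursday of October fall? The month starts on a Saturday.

October 20, 1983

October 1983 begins on a Saturday, so the first Thursday is October 6 (5 days later).
The 3rd Thursday is 2 weeks later: 6 + 14 = 20.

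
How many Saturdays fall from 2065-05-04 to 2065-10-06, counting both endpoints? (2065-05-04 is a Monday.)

2065-05-04 is a Monday; the first Saturday on or after it is 2065-05-09 (5 days later).
From 2065-05-09 to 2065-10-06: 22 + 30 + 31 + 31 + 30 + 6 = 150 days (rest of May, June, July, August, September, October).
150 ÷ 7 = 21 full weeks with remainder 3, so 21 more Saturdays after the first → 22.

22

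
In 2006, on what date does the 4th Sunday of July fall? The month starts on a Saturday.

July 2006 begins on a Saturday, so the first Sunday is July 2 (1 day later).
The 4th Sunday is 3 weeks later: 2 + 21 = 23.

23 July 2006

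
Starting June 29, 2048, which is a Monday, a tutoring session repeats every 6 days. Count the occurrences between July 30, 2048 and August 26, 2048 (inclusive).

4

Occurrences land 6·i days after June 29, 2048 for i = 0, 1, 2, …
July 30, 2048 is 31 days after the start; 31 ÷ 6 = 5 remainder 1; since the remainder is 1, round up to i = 6. First occurrence in the window: #7 on August 4, 2048 (6×6 = 36 days in).
August 26, 2048 is 58 days after the start; 58 ÷ 6 = 9 remainder 4. Last occurrence in the window: #10 on August 22, 2048.
Occurrences #7 through #10: 4 in total.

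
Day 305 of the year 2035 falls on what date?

November 1, 2035

January has 31 days (305 − 31 = 274 remain).
February has 28 days (274 − 28 = 246 remain).
March has 31 days (246 − 31 = 215 remain).
April has 30 days (215 − 30 = 185 remain).
May has 31 days (185 − 31 = 154 remain).
June has 30 days (154 − 30 = 124 remain).
July has 31 days (124 − 31 = 93 remain).
August has 31 days (93 − 31 = 62 remain).
September has 30 days (62 − 30 = 32 remain).
October has 31 days (32 − 31 = 1 remain).
1 into November → November 1.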